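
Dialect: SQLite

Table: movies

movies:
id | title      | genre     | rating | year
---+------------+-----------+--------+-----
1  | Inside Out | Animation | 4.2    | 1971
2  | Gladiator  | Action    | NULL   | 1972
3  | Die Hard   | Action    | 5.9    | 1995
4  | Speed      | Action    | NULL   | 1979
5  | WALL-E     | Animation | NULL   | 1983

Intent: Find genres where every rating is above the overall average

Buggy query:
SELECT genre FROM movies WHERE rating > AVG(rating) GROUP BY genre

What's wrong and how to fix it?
Bug: WHERE evaluates per row before aggregation, so AVG() is unavailable

Fix: Compute the overall average in a scalar subquery and compare each group's MIN against it in HAVING

Corrected query:
SELECT genre FROM movies GROUP BY genre HAVING MIN(rating) > (SELECT AVG(rating) FROM movies)

Result:
genre 
------
Action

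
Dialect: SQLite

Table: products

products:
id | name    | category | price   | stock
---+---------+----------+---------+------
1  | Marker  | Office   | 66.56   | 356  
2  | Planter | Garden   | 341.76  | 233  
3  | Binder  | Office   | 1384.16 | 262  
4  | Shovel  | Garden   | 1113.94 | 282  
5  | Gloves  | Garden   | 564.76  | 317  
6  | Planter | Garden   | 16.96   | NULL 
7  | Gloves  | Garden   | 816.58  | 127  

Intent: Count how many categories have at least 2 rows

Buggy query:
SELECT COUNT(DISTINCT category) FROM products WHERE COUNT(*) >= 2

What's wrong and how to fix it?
Bug: WHERE filters individual rows, not groups, so a group-level COUNT is invalid there

Fix: Use a subquery that GROUPs and filters with HAVING, then count its rows

Corrected query:
SELECT COUNT(*) FROM (SELECT category FROM products GROUP BY category HAVING COUNT(*) >= 2)

Result:
COUNT(*)
--------
2       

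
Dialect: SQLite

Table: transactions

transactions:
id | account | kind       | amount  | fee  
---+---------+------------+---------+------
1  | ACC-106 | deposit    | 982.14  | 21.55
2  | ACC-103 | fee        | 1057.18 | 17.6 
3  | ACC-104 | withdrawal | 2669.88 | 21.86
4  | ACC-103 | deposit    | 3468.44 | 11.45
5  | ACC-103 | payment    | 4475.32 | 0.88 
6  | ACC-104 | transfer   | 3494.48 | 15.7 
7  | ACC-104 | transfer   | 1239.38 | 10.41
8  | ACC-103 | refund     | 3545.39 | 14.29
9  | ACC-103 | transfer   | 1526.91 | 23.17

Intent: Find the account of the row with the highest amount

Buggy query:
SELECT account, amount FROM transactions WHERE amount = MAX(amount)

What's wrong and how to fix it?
Bug: MAX(amount) is an aggregate and cannot be used directly in WHERE

Fix: Wrap MAX in a scalar subquery so WHERE compares against a single value

Corrected query:
SELECT account, amount FROM transactions WHERE amount = (SELECT MAX(amount) FROM transactions)

Result:
account | amount 
--------+--------
ACC-103 | 4475.32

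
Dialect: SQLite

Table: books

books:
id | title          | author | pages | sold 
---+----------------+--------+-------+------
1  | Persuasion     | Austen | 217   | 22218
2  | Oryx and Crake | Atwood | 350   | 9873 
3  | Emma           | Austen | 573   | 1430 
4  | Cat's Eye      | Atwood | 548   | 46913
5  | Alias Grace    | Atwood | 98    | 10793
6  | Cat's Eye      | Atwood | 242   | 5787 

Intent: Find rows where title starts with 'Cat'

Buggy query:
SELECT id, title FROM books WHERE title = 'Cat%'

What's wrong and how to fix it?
Bug: Wildcards only work with LIKE; '=' treats '%' as a literal character

Fix: Use LIKE for wildcard pattern matching

Corrected query:
SELECT id, title FROM books WHERE title LIKE 'Cat%'

Result:
id | title    
---+----------
4  | Cat's Eye
6  | Cat's Eye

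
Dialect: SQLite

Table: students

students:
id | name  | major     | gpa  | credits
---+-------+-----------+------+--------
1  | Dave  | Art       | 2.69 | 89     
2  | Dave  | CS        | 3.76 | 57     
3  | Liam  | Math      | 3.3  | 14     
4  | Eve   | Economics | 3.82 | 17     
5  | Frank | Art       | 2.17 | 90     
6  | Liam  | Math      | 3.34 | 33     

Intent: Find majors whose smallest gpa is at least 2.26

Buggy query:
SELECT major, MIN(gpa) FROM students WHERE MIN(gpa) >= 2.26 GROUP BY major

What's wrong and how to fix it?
Bug: MIN() in WHERE is a misuse of aggregate

Fix: Replace WHERE with HAVING after the GROUP BY

Corrected query:
SELECT major, MIN(gpa) FROM students GROUP BY major HAVING MIN(gpa) >= 2.26

Result:
major     | MIN(gpa)
----------+---------
CS        | 3.76    
Economics | 3.82    
Math      | 3.3     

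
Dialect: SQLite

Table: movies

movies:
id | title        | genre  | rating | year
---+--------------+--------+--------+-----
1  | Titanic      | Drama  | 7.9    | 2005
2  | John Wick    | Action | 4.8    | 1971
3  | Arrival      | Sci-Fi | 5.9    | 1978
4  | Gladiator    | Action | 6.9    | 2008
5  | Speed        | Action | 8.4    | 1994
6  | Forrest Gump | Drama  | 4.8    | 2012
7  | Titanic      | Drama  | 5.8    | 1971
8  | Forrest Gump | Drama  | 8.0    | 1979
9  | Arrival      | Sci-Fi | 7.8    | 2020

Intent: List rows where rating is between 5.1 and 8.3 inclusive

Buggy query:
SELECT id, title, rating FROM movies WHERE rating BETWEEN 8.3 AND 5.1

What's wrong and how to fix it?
Bug: BETWEEN expects the lower bound first; with 8.3 AND 5.1 the range is empty

Fix: Write BETWEEN 5.1 AND 8.3

Corrected query:
SELECT id, title, rating FROM movies WHERE rating BETWEEN 5.1 AND 8.3

Result:
id | title        | rating
---+--------------+-------
1  | Titanic      | 7.9   
3  | Arrival      | 5.9   
4  | Gladiator    | 6.9   
7  | Titanic      | 5.8   
8  | Forrest Gump | 8     
9  | Arrival      | 7.8   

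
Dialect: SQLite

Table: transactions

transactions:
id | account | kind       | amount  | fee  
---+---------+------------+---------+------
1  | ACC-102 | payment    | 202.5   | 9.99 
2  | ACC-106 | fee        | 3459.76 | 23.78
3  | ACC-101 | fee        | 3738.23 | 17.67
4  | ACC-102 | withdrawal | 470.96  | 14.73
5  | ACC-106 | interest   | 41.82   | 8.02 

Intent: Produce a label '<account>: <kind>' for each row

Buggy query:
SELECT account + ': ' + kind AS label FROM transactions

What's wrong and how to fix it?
Bug: '+' is numeric addition; on text columns SQLite converts them to 0 instead of concatenating

Fix: Use the || operator for string concatenation

Corrected query:
SELECT account || ': ' || kind AS label FROM transactions

Result:
label              
-------------------
ACC-102: payment   
ACC-106: fee       
ACC-101: fee       
ACC-102: withdrawal
ACC-106: interest  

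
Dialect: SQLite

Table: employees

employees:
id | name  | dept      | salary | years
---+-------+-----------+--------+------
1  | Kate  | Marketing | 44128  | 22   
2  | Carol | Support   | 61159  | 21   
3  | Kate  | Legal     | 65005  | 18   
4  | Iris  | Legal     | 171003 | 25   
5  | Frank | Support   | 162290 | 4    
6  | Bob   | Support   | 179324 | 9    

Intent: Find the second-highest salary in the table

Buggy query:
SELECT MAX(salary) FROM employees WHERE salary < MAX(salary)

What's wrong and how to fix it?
Bug: MAX(salary) on the right of the comparison is an aggregate-in-WHERE error

Fix: Compute the overall MAX in a subquery, then take MAX of rows below it

Corrected query:
SELECT MAX(salary) FROM employees WHERE salary < (SELECT MAX(salary) FROM employees)

Result:
MAX(salary)
-----------
171003     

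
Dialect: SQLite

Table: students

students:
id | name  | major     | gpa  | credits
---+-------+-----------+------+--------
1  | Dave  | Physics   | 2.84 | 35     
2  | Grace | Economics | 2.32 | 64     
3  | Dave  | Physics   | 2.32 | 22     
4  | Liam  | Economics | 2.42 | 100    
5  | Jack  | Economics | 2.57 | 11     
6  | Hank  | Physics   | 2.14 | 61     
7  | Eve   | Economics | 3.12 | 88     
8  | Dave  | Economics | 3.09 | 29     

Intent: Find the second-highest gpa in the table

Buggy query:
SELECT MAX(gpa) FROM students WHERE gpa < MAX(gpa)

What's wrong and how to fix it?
Bug: The inner MAX is an aggregate inside WHERE, which is not allowed

Fix: Put the inner MAX in a scalar subquery

Corrected query:
SELECT MAX(gpa) FROM students WHERE gpa < (SELECT MAX(gpa) FROM students)

Result:
MAX(gpa)
--------
3.09    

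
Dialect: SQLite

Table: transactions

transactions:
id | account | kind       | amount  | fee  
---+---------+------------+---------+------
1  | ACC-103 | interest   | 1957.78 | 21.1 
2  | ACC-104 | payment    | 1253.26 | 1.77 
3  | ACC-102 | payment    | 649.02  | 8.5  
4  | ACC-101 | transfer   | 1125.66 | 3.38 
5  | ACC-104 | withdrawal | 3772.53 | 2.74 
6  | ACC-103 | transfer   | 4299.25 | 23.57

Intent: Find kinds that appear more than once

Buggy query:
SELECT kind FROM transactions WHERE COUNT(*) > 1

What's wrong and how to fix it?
Bug: COUNT(*) is an aggregate and cannot be used in WHERE

Fix: Group first, then use HAVING for the count condition

Corrected query:
SELECT kind FROM transactions GROUP BY kind HAVING COUNT(*) > 1

Result:
kind    
--------
payment 
transfer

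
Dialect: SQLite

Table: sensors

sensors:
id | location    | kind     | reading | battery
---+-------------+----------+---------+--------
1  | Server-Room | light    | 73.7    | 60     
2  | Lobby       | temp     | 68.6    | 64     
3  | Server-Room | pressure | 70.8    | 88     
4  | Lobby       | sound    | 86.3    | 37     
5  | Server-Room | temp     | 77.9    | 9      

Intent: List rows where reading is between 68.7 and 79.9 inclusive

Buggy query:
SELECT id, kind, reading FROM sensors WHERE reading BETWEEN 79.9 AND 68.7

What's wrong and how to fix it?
Bug: BETWEEN expects the lower bound first; with 79.9 AND 68.7 the range is empty

Fix: Swap the bounds so the smaller value comes first

Corrected query:
SELECT id, kind, reading FROM sensors WHERE reading BETWEEN 68.7 AND 79.9

Result:
id | kind     | reading
---+----------+--------
1  | light    | 73.7   
3  | pressure | 70.8   
5  | temp     | 77.9   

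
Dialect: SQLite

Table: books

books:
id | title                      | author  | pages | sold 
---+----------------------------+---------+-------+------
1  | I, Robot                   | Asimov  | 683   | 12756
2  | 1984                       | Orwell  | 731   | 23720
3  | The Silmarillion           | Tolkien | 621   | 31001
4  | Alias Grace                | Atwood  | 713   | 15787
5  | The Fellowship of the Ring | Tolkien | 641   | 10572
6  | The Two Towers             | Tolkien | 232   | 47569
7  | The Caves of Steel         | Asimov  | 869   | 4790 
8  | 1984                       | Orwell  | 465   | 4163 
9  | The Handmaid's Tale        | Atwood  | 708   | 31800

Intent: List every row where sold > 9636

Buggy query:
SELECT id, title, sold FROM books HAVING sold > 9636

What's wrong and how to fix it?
Bug: This is a non-aggregate query (no GROUP BY, no aggregates), so in SQLite the HAVING clause is invalid here; a row-level condition belongs in WHERE

Fix: Replace HAVING with WHERE since the condition applies to individual rows

Corrected query:
SELECT id, title, sold FROM books WHERE sold > 9636

Result:
id | title                      | sold 
---+----------------------------+------
1  | I, Robot                   | 12756
2  | 1984                       | 23720
3  | The Silmarillion           | 31001
4  | Alias Grace                | 15787
5  | The Fellowship of the Ring | 10572
6  | The Two Towers             | 47569
9  | The Handmaid's Tale        | 31800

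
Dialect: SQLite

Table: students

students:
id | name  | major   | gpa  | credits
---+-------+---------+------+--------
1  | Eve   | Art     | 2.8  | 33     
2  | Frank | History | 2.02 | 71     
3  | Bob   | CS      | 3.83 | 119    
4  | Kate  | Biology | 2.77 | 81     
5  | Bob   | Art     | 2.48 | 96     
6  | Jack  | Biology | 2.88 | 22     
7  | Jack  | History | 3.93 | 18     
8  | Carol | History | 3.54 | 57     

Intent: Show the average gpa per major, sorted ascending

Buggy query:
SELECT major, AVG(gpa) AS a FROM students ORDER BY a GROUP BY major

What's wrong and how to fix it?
Bug: ORDER BY appears before GROUP BY; SQL clause order requires GROUP BY first

Fix: Move ORDER BY to the end, after GROUP BY

Corrected query:
SELECT major, AVG(gpa) AS a FROM students GROUP BY major ORDER BY a

Result:
major   | a       
--------+---------
Art     | 2.64    
Biology | 2.825   
History | 3.163333
CS      | 3.83    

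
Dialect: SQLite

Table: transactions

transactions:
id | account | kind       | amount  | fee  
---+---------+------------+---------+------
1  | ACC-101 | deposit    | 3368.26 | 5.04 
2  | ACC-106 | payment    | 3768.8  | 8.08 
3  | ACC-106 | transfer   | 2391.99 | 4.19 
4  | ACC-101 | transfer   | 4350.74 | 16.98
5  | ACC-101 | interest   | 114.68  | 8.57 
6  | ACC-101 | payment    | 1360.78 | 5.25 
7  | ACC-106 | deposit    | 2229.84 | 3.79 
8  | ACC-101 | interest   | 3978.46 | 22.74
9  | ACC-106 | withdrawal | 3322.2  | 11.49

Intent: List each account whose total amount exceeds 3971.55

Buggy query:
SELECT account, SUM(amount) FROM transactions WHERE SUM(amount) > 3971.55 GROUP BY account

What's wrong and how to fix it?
Bug: Aggregate functions cannot appear in a WHERE clause

Fix: Move the aggregate condition to a HAVING clause

Corrected query:
SELECT account, SUM(amount) FROM transactions GROUP BY account HAVING SUM(amount) > 3971.55

Result:
account | SUM(amount)
--------+------------
ACC-101 | 13172.92   
ACC-106 | 11712.83   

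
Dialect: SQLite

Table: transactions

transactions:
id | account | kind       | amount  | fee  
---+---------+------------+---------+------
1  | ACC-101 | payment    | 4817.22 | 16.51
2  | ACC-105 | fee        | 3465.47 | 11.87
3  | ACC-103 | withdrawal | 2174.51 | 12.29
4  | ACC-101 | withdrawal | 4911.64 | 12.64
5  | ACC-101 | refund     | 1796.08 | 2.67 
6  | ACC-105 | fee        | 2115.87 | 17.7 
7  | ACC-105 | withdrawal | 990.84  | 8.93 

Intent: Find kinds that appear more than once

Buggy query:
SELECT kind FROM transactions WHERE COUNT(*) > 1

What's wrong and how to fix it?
Bug: COUNT(*) is an aggregate and cannot be used in WHERE

Fix: Group first, then use HAVING for the count condition

Corrected query:
SELECT kind FROM transactions GROUP BY kind HAVING COUNT(*) > 1

Result:
kind      
----------
fee       
withdrawal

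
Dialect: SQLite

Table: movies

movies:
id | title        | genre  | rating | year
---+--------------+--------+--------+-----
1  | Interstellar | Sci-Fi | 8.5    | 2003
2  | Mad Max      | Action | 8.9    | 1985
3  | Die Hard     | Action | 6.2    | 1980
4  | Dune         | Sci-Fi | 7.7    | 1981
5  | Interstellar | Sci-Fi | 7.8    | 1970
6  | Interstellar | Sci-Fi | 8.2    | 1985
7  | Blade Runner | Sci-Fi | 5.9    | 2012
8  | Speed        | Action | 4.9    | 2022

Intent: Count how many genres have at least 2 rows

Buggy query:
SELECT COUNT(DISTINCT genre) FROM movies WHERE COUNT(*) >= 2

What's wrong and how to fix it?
Bug: WHERE filters individual rows, not groups, so a group-level COUNT is invalid there

Fix: Group first with HAVING COUNT(*) >= 2, then COUNT the resulting groups

Corrected query:
SELECT COUNT(*) FROM (SELECT genre FROM movies GROUP BY genre HAVING COUNT(*) >= 2)

Result:
COUNT(*)
--------
2       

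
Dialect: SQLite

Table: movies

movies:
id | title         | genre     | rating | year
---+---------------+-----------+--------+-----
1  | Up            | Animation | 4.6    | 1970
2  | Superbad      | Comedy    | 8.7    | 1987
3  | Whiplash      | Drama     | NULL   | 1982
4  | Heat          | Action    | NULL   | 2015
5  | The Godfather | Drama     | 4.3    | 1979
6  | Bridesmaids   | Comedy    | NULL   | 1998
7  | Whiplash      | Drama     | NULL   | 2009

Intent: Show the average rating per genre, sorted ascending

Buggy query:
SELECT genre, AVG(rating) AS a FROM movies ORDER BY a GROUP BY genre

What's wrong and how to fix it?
Bug: ORDER BY appears before GROUP BY; SQL clause order requires GROUP BY first

Fix: Move ORDER BY to the end, after GROUP BY

Corrected query:
SELECT genre, AVG(rating) AS a FROM movies GROUP BY genre ORDER BY a

Result:
genre     | a   
----------+-----
Action    | NULL
Drama     | 4.3 
Animation | 4.6 
Comedy    | 8.7 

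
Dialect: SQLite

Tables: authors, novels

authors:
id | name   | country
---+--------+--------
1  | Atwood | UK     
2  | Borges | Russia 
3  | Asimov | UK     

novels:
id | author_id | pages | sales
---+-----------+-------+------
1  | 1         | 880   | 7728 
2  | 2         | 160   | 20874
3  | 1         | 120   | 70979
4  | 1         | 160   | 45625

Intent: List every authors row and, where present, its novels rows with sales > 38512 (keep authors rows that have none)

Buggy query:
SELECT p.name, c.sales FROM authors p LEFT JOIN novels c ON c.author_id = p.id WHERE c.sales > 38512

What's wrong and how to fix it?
Bug: A WHERE condition on the right-hand table after LEFT JOIN drops unmatched parents

Fix: Move the right-table condition into the ON clause so unmatched parents are kept

Corrected query:
SELECT p.name, c.sales FROM authors p LEFT JOIN novels c ON c.author_id = p.id AND c.sales > 38512

Result:
name   | sales
-------+------
Atwood | 45625
Atwood | 70979
Borges | NULL 
Asimov | NULL 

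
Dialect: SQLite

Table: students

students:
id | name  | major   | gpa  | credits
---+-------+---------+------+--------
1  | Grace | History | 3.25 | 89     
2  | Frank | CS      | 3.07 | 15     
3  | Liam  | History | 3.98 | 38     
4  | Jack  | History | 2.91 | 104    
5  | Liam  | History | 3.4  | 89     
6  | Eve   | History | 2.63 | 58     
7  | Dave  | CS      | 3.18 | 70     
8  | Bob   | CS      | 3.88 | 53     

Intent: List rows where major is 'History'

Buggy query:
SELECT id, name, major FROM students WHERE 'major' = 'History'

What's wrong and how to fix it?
Bug: 'major' in single quotes is a string literal, not the column; the comparison is literal-vs-literal and never true

Fix: Reference the column as major without single quotes

Corrected query:
SELECT id, name, major FROM students WHERE major = 'History'

Result:
id | name  | major  
---+-------+--------
1  | Grace | History
3  | Liam  | History
4  | Jack  | History
5  | Liam  | History
6  | Eve   | History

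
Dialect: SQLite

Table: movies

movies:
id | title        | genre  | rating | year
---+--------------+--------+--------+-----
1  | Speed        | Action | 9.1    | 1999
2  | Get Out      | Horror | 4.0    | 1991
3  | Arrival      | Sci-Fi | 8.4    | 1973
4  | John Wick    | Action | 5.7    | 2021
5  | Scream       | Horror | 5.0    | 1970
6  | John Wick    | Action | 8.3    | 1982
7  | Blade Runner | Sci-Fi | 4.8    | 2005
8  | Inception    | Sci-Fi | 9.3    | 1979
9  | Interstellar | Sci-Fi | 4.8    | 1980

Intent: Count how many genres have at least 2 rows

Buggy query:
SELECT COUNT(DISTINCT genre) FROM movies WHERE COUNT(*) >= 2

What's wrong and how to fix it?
Bug: COUNT(*) cannot appear in WHERE; the per-group count doesn't exist yet

Fix: Use a subquery that GROUPs and filters with HAVING, then count its rows

Corrected query:
SELECT COUNT(*) FROM (SELECT genre FROM movies GROUP BY genre HAVING COUNT(*) >= 2)

Result:
COUNT(*)
--------
3       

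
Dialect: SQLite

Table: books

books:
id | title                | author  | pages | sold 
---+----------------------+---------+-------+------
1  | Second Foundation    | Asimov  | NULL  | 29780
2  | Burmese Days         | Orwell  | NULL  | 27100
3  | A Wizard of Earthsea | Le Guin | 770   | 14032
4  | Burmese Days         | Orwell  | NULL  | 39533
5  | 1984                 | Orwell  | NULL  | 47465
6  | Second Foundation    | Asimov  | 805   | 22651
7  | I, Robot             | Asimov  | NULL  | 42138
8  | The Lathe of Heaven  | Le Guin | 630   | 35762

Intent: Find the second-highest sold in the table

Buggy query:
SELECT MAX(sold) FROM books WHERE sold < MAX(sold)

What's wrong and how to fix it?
Bug: MAX(sold) on the right of the comparison is an aggregate-in-WHERE error

Fix: Put the inner MAX in a scalar subquery

Corrected query:
SELECT MAX(sold) FROM books WHERE sold < (SELECT MAX(sold) FROM books)

Result:
MAX(sold)
---------
42138    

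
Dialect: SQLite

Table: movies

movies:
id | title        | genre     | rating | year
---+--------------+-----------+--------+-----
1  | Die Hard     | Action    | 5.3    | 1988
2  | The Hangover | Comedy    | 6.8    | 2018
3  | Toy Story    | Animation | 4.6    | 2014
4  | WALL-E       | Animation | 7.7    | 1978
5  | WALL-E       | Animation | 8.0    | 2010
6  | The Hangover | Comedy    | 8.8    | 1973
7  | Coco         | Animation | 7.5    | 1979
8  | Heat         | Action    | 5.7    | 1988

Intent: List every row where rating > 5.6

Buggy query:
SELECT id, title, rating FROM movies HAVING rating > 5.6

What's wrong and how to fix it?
Bug: HAVING filters the output of aggregation, but this query has no GROUP BY and no aggregate functions, so SQLite rejects it (HAVING clause on a non-aggregate query); the condition here is per row

Fix: Use WHERE for row-level filtering

Corrected query:
SELECT id, title, rating FROM movies WHERE rating > 5.6

Result:
id | title        | rating
---+--------------+-------
2  | The Hangover | 6.8   
4  | WALL-E       | 7.7   
5  | WALL-E       | 8     
6  | The Hangover | 8.8   
7  | Coco         | 7.5   
8  | Heat         | 5.7   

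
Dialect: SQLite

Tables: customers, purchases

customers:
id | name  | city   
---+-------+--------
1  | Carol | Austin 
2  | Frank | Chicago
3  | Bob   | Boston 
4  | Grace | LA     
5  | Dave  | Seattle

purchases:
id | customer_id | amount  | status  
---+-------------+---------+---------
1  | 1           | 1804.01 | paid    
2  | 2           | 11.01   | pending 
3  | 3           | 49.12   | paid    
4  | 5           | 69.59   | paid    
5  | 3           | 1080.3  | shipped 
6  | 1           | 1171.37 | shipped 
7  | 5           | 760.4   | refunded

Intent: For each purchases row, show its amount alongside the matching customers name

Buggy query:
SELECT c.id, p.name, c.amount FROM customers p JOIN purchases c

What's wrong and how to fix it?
Bug: Missing join condition: each purchases row is matched to all customers rows instead of just its own

Fix: Specify the join condition linking the foreign key to the parent id

Corrected query:
SELECT c.id, p.name, c.amount FROM customers p JOIN purchases c ON c.customer_id = p.id

Result:
id | name  | amount 
---+-------+--------
1  | Carol | 1804.01
2  | Frank | 11.01  
3  | Bob   | 49.12  
4  | Dave  | 69.59  
5  | Bob   | 1080.3 
6  | Carol | 1171.37
7  | Dave  | 760.4  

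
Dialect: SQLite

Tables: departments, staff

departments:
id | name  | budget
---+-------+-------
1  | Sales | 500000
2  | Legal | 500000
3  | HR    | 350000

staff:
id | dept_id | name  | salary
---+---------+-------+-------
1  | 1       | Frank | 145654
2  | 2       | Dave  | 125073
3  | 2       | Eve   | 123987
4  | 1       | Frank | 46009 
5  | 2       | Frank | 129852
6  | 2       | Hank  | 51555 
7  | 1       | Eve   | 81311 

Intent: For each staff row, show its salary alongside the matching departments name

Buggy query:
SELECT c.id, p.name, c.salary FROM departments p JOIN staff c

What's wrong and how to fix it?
Bug: JOIN with no ON clause produces a cartesian product; every staff row pairs with every departments row

Fix: Specify the join condition linking the foreign key to the parent id

Corrected query:
SELECT c.id, p.name, c.salary FROM departments p JOIN staff c ON c.dept_id = p.id

Result:
id | name  | salary
---+-------+-------
1  | Sales | 145654
2  | Legal | 125073
3  | Legal | 123987
4  | Sales | 46009 
5  | Legal | 129852
6  | Legal | 51555 
7  | Sales | 81311 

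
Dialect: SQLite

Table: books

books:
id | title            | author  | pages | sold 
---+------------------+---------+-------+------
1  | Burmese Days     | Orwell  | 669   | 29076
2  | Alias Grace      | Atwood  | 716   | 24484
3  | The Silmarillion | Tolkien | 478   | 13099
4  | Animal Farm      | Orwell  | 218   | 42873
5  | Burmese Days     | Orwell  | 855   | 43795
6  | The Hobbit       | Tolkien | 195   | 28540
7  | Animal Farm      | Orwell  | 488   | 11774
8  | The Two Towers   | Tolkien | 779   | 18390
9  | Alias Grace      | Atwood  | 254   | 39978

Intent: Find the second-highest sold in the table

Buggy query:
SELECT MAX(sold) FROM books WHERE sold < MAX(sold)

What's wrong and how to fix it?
Bug: MAX(sold) on the right of the comparison is an aggregate-in-WHERE error

Fix: Put the inner MAX in a scalar subquery

Corrected query:
SELECT MAX(sold) FROM books WHERE sold < (SELECT MAX(sold) FROM books)

Result:
MAX(sold)
---------
42873    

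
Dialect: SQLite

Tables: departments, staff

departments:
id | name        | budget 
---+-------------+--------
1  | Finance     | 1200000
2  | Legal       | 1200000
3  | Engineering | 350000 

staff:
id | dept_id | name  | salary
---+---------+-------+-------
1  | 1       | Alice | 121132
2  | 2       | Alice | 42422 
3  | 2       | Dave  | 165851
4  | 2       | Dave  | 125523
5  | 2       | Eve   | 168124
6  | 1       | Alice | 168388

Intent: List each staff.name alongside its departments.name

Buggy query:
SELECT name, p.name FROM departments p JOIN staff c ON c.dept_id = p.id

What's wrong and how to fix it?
Bug: Both tables have a 'name' column; the unqualified reference is ambiguous

Fix: Prefix ambiguous columns with the table alias

Corrected query:
SELECT c.name, p.name FROM departments p JOIN staff c ON c.dept_id = p.id

Result:
name  | name   
------+--------
Alice | Finance
Alice | Legal  
Dave  | Legal  
Dave  | Legal  
Eve   | Legal  
Alice | Finance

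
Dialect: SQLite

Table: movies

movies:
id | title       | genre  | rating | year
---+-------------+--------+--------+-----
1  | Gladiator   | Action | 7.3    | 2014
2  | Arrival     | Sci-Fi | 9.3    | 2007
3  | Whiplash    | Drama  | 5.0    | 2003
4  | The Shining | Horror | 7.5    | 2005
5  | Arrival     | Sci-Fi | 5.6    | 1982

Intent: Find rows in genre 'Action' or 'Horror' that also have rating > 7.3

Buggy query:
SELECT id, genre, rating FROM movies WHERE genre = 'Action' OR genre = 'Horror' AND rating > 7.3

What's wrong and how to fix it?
Bug: Without parentheses, AND is evaluated before OR, so the rating filter only applies to the 'Horror' branch

Fix: Add parentheses around the OR so the AND applies to both alternatives

Corrected query:
SELECT id, genre, rating FROM movies WHERE (genre = 'Action' OR genre = 'Horror') AND rating > 7.3

Result:
id | genre  | rating
---+--------+-------
4  | Horror | 7.5   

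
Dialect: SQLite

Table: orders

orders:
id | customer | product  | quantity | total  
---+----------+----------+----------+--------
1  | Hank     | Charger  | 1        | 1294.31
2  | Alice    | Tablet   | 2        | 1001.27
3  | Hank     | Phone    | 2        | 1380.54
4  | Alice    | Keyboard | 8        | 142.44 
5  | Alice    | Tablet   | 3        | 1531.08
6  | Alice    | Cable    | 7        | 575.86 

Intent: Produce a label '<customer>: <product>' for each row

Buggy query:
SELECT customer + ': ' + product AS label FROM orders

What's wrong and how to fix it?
Bug: '+' is numeric addition; on text columns SQLite converts them to 0 instead of concatenating

Fix: Replace + with || to concatenate text

Corrected query:
SELECT customer || ': ' || product AS label FROM orders

Result:
label          
---------------
Hank: Charger  
Alice: Tablet  
Hank: Phone    
Alice: Keyboard
Alice: Tablet  
Alice: Cable   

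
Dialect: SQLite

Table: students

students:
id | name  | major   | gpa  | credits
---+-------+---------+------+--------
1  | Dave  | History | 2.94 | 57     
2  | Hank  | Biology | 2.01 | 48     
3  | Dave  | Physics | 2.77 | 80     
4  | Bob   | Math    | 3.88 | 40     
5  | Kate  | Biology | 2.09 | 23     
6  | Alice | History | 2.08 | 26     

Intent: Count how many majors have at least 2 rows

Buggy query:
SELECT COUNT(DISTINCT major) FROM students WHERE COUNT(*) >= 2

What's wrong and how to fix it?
Bug: COUNT(*) cannot appear in WHERE; the per-group count doesn't exist yet

Fix: Group first with HAVING COUNT(*) >= 2, then COUNT the resulting groups

Corrected query:
SELECT COUNT(*) FROM (SELECT major FROM students GROUP BY major HAVING COUNT(*) >= 2)

Result:
COUNT(*)
--------
2       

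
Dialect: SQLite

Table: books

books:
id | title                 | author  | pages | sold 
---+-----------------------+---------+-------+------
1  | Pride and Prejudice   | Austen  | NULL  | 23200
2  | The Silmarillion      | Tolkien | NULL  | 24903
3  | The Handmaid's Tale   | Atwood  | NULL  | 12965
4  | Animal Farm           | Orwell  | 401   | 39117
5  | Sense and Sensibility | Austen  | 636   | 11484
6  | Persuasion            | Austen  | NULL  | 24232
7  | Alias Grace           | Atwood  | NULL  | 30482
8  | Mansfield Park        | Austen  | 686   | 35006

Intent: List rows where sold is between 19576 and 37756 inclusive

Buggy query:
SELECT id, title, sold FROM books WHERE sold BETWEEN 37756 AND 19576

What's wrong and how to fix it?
Bug: The bounds are reversed; BETWEEN a AND b requires a <= b to match anything

Fix: Write BETWEEN 19576 AND 37756

Corrected query:
SELECT id, title, sold FROM books WHERE sold BETWEEN 19576 AND 37756

Result:
id | title               | sold 
---+---------------------+------
1  | Pride and Prejudice | 23200
2  | The Silmarillion    | 24903
6  | Persuasion          | 24232
7  | Alias Grace         | 30482
8  | Mansfield Park      | 35006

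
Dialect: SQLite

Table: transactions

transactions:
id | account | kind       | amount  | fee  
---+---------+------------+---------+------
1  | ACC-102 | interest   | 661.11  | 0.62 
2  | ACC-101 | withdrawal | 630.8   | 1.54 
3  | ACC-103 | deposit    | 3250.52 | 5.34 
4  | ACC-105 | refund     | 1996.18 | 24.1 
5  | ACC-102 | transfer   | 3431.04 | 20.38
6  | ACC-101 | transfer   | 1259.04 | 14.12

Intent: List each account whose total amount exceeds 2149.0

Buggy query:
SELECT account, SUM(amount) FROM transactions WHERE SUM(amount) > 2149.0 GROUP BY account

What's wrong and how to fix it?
Bug: SUM(amount) is an aggregate, but WHERE filters rows before aggregation

Fix: Move the aggregate condition to a HAVING clause

Corrected query:
SELECT account, SUM(amount) FROM transactions GROUP BY account HAVING SUM(amount) > 2149.0

Result:
account | SUM(amount)
--------+------------
ACC-102 | 4092.15    
ACC-103 | 3250.52    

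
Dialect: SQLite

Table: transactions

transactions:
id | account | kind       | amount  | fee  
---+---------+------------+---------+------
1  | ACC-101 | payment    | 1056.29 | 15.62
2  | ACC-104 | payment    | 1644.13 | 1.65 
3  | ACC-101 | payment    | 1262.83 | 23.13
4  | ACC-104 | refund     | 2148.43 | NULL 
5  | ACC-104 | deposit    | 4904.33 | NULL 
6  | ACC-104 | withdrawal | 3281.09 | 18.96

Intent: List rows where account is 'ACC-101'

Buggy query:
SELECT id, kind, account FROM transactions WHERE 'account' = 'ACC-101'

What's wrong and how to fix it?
Bug: 'account' in single quotes is a string literal, not the column; the comparison is literal-vs-literal and never true

Fix: Reference the column as account without single quotes

Corrected query:
SELECT id, kind, account FROM transactions WHERE account = 'ACC-101'

Result:
id | kind    | account
---+---------+--------
1  | payment | ACC-101
3  | payment | ACC-101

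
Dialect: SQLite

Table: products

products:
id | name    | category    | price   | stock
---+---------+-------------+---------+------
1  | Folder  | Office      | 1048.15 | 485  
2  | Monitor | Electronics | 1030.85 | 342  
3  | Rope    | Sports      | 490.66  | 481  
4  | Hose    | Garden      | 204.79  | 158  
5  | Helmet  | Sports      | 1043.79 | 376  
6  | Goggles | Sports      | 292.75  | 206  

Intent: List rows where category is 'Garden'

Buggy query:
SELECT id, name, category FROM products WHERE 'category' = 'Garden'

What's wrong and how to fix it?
Bug: 'category' in single quotes is a string literal, not the column; the comparison is literal-vs-literal and never true

Fix: Reference the column as category without single quotes

Corrected query:
SELECT id, name, category FROM products WHERE category = 'Garden'

Result:
id | name | category
---+------+---------
4  | Hose | Garden  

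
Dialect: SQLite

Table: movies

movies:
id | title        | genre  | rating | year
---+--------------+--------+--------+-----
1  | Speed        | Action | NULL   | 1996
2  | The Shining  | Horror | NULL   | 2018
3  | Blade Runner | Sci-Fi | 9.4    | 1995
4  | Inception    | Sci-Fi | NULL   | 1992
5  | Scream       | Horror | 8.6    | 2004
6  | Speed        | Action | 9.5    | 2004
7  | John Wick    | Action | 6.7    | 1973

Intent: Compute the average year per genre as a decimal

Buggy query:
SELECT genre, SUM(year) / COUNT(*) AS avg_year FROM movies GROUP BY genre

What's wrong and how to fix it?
Bug: Both operands are integers, so '/' performs integer division and truncates

Fix: Multiply by 1.0 (or CAST to REAL) to force floating-point division

Corrected query:
SELECT genre, SUM(year) * 1.0 / COUNT(*) AS avg_year FROM movies GROUP BY genre

Result:
genre  | avg_year
-------+---------
Action | 1991    
Horror | 2011    
Sci-Fi | 1993.5  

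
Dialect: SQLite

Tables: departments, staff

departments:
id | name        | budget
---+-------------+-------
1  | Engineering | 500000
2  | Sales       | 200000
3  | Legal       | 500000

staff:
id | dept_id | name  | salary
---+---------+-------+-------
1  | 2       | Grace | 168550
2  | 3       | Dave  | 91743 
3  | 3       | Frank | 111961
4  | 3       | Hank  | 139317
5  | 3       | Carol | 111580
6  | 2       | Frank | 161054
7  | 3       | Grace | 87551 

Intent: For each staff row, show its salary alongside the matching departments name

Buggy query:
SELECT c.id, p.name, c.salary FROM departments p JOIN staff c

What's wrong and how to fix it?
Bug: Missing join condition: each staff row is matched to all departments rows instead of just its own

Fix: Specify the join condition linking the foreign key to the parent id

Corrected query:
SELECT c.id, p.name, c.salary FROM departments p JOIN staff c ON c.dept_id = p.id

Result:
id | name  | salary
---+-------+-------
1  | Sales | 168550
2  | Legal | 91743 
3  | Legal | 111961
4  | Legal | 139317
5  | Legal | 111580
6  | Sales | 161054
7  | Legal | 87551 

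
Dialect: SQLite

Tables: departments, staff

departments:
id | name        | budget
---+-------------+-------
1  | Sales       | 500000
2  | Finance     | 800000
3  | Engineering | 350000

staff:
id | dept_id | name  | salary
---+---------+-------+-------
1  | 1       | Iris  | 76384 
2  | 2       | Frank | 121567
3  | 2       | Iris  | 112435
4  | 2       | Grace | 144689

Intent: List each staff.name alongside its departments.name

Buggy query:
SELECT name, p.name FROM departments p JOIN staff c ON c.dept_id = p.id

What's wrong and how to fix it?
Bug: 'name' exists in both joined tables, so the database can't tell which one is meant

Fix: Qualify the column with its table alias (c.name)

Corrected query:
SELECT c.name, p.name FROM departments p JOIN staff c ON c.dept_id = p.id

Result:
name  | name   
------+--------
Iris  | Sales  
Frank | Finance
Iris  | Finance
Grace | Finance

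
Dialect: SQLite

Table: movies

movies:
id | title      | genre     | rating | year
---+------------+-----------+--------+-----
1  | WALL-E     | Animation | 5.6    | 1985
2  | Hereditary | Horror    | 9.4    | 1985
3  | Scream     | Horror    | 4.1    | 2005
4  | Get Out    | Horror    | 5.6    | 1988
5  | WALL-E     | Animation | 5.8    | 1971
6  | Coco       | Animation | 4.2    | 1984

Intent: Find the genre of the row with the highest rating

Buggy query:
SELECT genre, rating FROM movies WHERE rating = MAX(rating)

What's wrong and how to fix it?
Bug: WHERE is evaluated per row; an aggregate over the whole table isn't defined there

Fix: Use a subquery: WHERE rating = (SELECT MAX(rating) FROM movies)

Corrected query:
SELECT genre, rating FROM movies WHERE rating = (SELECT MAX(rating) FROM movies)

Result:
genre  | rating
-------+-------
Horror | 9.4   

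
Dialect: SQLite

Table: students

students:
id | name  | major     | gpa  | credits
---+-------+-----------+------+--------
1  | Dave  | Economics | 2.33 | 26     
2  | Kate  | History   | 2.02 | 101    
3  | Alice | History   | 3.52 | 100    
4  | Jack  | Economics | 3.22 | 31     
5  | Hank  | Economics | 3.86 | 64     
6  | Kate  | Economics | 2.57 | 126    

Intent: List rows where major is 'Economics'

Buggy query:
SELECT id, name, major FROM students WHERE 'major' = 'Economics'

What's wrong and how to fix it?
Bug: Single quotes denote string literals in SQL; the column name is being compared as a constant string

Fix: Reference the column as major without single quotes

Corrected query:
SELECT id, name, major FROM students WHERE major = 'Economics'

Result:
id | name | major    
---+------+----------
1  | Dave | Economics
4  | Jack | Economics
5  | Hank | Economics
6  | Kate | Economics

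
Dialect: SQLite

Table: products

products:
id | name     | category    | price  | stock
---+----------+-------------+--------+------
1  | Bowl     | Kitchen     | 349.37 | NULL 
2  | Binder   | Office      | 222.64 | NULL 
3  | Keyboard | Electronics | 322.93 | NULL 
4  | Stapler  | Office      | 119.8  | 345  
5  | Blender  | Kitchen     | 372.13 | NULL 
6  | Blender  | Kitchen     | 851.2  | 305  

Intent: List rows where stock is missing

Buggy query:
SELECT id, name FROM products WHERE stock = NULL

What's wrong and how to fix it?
Bug: '= NULL' is always unknown in SQL three-valued logic, so no rows match

Fix: Replace '= NULL' with 'IS NULL'

Corrected query:
SELECT id, name FROM products WHERE stock IS NULL

Result:
id | name    
---+---------
1  | Bowl    
2  | Binder  
3  | Keyboard
5  | Blender 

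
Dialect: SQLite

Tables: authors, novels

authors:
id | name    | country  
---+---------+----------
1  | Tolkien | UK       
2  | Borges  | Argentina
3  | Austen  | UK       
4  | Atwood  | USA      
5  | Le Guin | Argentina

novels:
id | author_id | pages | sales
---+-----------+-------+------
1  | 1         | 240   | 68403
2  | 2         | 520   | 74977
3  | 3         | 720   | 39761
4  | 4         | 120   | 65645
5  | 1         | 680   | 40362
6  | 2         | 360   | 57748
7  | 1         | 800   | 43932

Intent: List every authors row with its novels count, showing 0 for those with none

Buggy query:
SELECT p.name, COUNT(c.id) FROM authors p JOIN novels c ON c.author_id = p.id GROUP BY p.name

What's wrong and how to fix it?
Bug: An inner join excludes parents with zero children

Fix: Use LEFT JOIN so parents without children still appear (COUNT(c.id) gives 0)

Corrected query:
SELECT p.name, COUNT(c.id) FROM authors p LEFT JOIN novels c ON c.author_id = p.id GROUP BY p.name

Result:
name    | COUNT(c.id)
--------+------------
Atwood  | 1          
Austen  | 1          
Borges  | 2          
Le Guin | 0          
Tolkien | 3          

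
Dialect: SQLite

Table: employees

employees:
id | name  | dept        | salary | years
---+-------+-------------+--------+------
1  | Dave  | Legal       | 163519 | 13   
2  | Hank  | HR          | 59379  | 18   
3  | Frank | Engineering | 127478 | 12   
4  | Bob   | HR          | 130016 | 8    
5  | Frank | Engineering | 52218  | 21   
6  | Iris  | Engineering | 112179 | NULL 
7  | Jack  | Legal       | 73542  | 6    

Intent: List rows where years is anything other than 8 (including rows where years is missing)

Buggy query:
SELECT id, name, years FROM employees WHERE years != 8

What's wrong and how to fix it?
Bug: 'years != 8' is unknown when years is NULL, so NULL rows are silently excluded

Fix: Handle NULL separately with IS NULL alongside the inequality

Corrected query:
SELECT id, name, years FROM employees WHERE years != 8 OR years IS NULL

Result:
id | name  | years
---+-------+------
1  | Dave  | 13   
2  | Hank  | 18   
3  | Frank | 12   
5  | Frank | 21   
6  | Iris  | NULL 
7  | Jack  | 6    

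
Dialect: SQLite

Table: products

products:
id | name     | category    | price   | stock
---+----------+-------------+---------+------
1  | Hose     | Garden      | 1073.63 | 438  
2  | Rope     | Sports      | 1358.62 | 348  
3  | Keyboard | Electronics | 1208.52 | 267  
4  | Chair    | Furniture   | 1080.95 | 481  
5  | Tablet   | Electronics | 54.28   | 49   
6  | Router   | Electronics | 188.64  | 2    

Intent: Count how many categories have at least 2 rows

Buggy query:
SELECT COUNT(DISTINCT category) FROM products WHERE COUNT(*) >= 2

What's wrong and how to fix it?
Bug: WHERE filters individual rows, not groups, so a group-level COUNT is invalid there

Fix: Group first with HAVING COUNT(*) >= 2, then COUNT the resulting groups

Corrected query:
SELECT COUNT(*) FROM (SELECT category FROM products GROUP BY category HAVING COUNT(*) >= 2)

Result:
COUNT(*)
--------
1       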